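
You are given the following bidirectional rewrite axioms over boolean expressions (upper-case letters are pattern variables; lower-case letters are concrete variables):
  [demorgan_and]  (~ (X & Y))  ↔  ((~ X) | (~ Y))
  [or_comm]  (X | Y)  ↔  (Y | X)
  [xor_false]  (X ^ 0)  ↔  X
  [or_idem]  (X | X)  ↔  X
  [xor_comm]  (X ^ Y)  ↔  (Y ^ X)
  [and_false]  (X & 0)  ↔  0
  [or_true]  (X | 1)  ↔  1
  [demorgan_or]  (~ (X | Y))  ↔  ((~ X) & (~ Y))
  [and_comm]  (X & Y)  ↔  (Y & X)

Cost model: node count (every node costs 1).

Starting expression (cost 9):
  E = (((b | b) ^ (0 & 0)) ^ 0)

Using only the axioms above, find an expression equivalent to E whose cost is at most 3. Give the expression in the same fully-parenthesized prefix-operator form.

(b | b)   [cost 3]

(1) (0 & 0)  =[and_false →]=  0    ⊢ (((b | b) ^ 0) ^ 0)
(2) ((b | b) ^ 0)  =[xor_false →]=  (b | b)    ⊢ ((b | b) ^ 0)
(3) ((b | b) ^ 0)  =[xor_false →]=  (b | b)    ⊢ cost 3, within 3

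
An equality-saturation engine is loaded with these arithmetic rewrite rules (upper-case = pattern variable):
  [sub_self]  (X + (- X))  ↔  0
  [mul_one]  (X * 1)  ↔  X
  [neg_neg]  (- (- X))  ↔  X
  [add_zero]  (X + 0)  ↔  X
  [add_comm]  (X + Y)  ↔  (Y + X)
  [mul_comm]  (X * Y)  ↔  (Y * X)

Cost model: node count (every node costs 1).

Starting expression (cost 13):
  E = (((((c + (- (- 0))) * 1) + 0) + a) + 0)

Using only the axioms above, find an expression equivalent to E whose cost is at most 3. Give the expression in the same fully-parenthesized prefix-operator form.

step 1: neg_neg (→) rewrites (- (- 0)) into 0, now (((((c + 0) * 1) + 0) + a) + 0)
step 2: add_comm (→) rewrites ((((c + 0) * 1) + 0) + a) into (a + (((c + 0) * 1) + 0)), now ((a + (((c + 0) * 1) + 0)) + 0)
step 3: add_zero (→) rewrites (c + 0) into c, now ((a + ((c * 1) + 0)) + 0)
step 4: add_zero (→) rewrites ((a + ((c * 1) + 0)) + 0) into (a + ((c * 1) + 0))
step 5: add_zero (→) rewrites ((c * 1) + 0) into (c * 1), now (a + (c * 1))
step 6: mul_one (→) rewrites (c * 1) into c, reaching cost 3 (bound 3)

(a + c)   [cost 3]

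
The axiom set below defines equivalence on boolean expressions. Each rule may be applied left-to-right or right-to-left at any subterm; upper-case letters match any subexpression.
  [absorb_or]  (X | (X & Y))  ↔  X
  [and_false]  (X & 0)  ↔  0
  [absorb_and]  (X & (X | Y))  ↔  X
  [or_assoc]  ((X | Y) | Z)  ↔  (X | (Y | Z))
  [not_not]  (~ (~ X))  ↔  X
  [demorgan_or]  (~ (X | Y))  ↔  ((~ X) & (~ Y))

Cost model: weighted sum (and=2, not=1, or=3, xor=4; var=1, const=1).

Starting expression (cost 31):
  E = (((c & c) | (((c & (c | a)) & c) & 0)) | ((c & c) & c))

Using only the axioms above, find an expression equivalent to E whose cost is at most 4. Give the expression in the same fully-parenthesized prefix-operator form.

step 1: absorb_and (→) rewrites (c & (c | a)) into c, now (((c & c) | ((c & c) & 0)) | ((c & c) & c))
step 2: absorb_or (→) rewrites ((c & c) | ((c & c) & 0)) into (c & c), now ((c & c) | ((c & c) & c))
step 3: absorb_or (→) rewrites ((c & c) | ((c & c) & c)) into (c & c), reaching cost 4 (bound 4)

(c & c)   [cost 4]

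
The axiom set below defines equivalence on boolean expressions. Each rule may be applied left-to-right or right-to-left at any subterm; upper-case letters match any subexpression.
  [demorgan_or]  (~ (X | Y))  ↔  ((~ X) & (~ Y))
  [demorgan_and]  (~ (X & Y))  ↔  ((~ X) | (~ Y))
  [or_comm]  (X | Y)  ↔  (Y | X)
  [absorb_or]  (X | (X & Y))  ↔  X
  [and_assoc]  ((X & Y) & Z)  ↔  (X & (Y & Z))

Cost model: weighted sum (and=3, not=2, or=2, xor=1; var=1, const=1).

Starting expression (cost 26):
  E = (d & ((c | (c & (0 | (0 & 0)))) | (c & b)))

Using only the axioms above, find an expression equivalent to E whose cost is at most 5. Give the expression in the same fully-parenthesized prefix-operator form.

step 1: absorb_or (→) rewrites (0 | (0 & 0)) into 0, now (d & ((c | (c & 0)) | (c & b)))
step 2: absorb_or (→) rewrites (c | (c & 0)) into c, now (d & (c | (c & b)))
step 3: absorb_or (→) rewrites (c | (c & b)) into c, reaching cost 5 (bound 5)

(d & c)   [cost 5]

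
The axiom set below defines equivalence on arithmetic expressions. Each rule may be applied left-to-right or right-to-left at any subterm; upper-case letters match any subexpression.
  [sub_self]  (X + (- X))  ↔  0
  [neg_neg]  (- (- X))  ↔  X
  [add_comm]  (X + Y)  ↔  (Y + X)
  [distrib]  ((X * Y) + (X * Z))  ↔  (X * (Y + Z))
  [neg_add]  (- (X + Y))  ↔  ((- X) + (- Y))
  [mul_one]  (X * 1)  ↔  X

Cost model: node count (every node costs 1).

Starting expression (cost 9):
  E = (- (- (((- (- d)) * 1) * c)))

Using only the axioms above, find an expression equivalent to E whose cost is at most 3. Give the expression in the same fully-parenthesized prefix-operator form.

(d * c)   [cost 3]

step 1: neg_neg (→) rewrites (- (- d)) into d, now (- (- ((d * 1) * c)))
step 2: mul_one (→) rewrites (d * 1) into d, now (- (- (d * c)))
step 3: neg_neg (→) rewrites (- (- (d * c))) into (d * c), reaching cost 3 (bound 3)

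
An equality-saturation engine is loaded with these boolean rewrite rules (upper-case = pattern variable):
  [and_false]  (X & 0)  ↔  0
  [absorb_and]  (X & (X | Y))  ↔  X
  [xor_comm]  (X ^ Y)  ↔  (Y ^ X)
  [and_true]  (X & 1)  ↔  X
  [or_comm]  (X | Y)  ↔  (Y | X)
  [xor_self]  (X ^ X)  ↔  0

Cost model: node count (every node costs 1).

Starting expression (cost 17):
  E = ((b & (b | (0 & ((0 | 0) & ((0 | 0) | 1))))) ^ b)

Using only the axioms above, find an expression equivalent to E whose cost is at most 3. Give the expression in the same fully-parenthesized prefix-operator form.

(1) ((0 | 0) & ((0 | 0) | 1))  =[absorb_and →]=  (0 | 0)    ⊢ ((b & (b | (0 & (0 | 0)))) ^ b)
(2) (0 & (0 | 0))  =[absorb_and →]=  0    ⊢ ((b & (b | 0)) ^ b)
(3) (b & (b | 0))  =[absorb_and →]=  b    ⊢ cost 3, within 3

(b ^ b)   [cost 3]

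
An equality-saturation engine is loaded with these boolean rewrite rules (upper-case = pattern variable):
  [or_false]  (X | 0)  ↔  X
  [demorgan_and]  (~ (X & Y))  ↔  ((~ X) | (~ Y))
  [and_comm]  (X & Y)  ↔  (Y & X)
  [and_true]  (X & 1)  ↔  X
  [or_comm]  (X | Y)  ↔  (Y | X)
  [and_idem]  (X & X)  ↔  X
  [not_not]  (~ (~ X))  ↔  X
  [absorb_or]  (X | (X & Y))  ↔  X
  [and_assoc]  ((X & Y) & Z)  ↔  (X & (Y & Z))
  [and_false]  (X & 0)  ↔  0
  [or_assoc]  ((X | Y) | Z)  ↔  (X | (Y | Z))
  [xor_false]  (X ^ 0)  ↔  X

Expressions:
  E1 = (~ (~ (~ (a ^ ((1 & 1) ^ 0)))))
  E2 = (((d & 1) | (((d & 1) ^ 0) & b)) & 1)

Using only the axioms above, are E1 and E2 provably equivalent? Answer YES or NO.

Every axiom is a valid identity, so a rewrite proof would force E1 and E2 to agree under every assignment.
At a=0, b=0, d=1: E1 = 0 but E2 = 1; they differ, so no derivation exists.

NO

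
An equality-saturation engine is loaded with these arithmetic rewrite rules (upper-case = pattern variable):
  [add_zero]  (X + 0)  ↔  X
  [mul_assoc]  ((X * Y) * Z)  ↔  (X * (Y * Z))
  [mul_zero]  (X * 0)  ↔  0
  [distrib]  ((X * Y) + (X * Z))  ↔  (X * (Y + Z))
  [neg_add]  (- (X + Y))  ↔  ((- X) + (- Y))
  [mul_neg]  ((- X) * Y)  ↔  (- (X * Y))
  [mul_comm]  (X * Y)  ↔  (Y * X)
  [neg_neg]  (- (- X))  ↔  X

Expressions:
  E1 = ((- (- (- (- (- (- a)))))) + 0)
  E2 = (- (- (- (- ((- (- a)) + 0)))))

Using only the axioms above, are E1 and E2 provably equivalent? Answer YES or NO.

YES

(1) (- (- (- a)))  =[neg_neg →]=  (- a)    ⊢ ((- (- (- (- a)))) + 0)
(2) ((- (- (- (- a)))) + 0)  =[add_zero →]=  (- (- (- (- a))))
(3) (- (- a))  =[neg_neg ←]=  (- (- (- (- a))))    ⊢ (- (- (- (- (- (- a))))))
(4) (- (- a))  =[add_zero ←]=  ((- (- a)) + 0)    ⊢ E2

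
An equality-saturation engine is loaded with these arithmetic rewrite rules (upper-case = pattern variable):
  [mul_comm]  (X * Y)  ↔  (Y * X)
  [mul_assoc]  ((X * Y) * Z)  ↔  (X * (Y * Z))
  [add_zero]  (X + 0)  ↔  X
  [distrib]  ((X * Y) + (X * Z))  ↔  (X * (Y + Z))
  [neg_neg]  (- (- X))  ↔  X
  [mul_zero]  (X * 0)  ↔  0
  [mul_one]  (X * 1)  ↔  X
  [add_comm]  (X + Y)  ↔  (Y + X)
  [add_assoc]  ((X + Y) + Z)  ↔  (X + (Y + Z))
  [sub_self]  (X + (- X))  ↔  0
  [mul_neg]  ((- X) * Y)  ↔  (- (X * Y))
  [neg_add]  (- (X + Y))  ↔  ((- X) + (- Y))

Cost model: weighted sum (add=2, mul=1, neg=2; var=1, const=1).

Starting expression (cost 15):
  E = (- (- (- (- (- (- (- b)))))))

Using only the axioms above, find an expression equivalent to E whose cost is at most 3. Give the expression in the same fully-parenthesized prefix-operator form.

(- b)   [cost 3]

(1) (- (- (- (- b))))  =[neg_neg →]=  (- (- b))    ⊢ (- (- (- (- (- b)))))
(2) (- (- b))  =[neg_neg →]=  b    ⊢ (- (- (- b)))
(3) (- (- b))  =[neg_neg →]=  b    ⊢ cost 3, within 3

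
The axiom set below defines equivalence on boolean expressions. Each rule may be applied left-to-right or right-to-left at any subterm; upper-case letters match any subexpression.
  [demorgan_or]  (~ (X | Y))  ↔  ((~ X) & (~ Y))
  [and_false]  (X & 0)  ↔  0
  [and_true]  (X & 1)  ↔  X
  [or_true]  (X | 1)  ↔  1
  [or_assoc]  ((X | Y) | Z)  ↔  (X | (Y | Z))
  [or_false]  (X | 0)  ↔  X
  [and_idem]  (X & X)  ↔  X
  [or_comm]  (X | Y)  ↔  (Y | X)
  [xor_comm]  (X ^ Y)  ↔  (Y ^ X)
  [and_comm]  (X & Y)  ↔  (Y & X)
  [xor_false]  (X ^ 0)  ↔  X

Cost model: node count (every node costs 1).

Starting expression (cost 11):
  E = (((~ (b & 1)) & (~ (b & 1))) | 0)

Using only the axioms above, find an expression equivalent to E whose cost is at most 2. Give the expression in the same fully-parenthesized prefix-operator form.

(~ b)   [cost 2]

step 1: or_false (→) rewrites (((~ (b & 1)) & (~ (b & 1))) | 0) into ((~ (b & 1)) & (~ (b & 1)))
step 2: and_idem (→) rewrites ((~ (b & 1)) & (~ (b & 1))) into (~ (b & 1))
step 3: and_true (→) rewrites (b & 1) into b, reaching cost 2 (bound 2)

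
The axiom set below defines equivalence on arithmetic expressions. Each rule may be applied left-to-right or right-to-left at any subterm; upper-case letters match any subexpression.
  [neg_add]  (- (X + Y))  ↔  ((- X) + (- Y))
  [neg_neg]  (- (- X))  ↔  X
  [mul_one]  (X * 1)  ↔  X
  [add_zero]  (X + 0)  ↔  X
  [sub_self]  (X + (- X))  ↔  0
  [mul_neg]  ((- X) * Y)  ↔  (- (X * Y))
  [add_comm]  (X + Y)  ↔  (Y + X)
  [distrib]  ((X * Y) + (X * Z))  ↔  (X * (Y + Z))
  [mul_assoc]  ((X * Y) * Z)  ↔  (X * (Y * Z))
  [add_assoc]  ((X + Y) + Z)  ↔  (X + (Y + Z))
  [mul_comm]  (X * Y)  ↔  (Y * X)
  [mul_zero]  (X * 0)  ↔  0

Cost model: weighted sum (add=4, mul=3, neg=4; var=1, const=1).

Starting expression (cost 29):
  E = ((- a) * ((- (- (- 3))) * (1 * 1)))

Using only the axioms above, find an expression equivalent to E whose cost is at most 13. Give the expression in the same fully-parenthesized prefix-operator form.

((- a) * (- 3))   [cost 13]

(1) (1 * 1)  =[mul_one →]=  1    ⊢ ((- a) * ((- (- (- 3))) * 1))
(2) (- (- (- 3)))  =[neg_neg →]=  (- 3)    ⊢ ((- a) * ((- 3) * 1))
(3) ((- 3) * 1)  =[mul_one →]=  (- 3)    ⊢ cost 13, within 13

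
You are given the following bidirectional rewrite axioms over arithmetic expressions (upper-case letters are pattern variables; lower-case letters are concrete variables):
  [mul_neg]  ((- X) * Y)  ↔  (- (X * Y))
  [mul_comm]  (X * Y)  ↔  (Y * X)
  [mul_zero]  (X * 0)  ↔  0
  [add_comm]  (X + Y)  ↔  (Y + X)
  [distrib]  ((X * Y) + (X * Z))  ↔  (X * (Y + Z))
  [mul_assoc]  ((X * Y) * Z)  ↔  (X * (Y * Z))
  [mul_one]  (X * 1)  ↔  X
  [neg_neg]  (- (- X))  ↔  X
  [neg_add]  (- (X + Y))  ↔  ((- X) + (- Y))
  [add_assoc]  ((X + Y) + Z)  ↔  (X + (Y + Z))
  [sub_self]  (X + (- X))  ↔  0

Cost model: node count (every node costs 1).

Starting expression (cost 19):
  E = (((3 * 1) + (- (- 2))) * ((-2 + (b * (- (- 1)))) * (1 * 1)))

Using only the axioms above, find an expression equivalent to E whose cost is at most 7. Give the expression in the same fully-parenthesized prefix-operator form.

step 1: neg_neg (→) rewrites (- (- 1)) into 1, now (((3 * 1) + (- (- 2))) * ((-2 + (b * 1)) * (1 * 1)))
step 2: mul_one (→) rewrites (3 * 1) into 3, now ((3 + (- (- 2))) * ((-2 + (b * 1)) * (1 * 1)))
step 3: neg_neg (→) rewrites (- (- 2)) into 2, now ((3 + 2) * ((-2 + (b * 1)) * (1 * 1)))
step 4: mul_comm (→) rewrites ((3 + 2) * ((-2 + (b * 1)) * (1 * 1))) into (((-2 + (b * 1)) * (1 * 1)) * (3 + 2))
step 5: add_comm (→) rewrites (-2 + (b * 1)) into ((b * 1) + -2), now ((((b * 1) + -2) * (1 * 1)) * (3 + 2))
step 6: mul_one (→) rewrites (1 * 1) into 1, now ((((b * 1) + -2) * 1) * (3 + 2))
step 7: mul_one (→) rewrites (b * 1) into b, now (((b + -2) * 1) * (3 + 2))
step 8: mul_one (→) rewrites ((b + -2) * 1) into (b + -2), reaching cost 7 (bound 7)

((b + -2) * (3 + 2))   [cost 7]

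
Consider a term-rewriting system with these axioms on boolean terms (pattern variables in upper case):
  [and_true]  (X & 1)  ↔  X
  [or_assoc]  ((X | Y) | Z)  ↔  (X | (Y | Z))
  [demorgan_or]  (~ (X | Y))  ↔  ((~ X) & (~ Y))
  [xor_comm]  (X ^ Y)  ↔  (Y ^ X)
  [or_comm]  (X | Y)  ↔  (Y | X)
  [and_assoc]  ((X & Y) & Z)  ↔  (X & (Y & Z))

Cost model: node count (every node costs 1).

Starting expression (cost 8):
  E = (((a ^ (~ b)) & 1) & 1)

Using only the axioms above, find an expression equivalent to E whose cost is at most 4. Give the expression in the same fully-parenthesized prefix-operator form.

((~ b) ^ a)   [cost 4]

1. [xor_comm →] (a ^ (~ b))  →  ((~ b) ^ a);  E = ((((~ b) ^ a) & 1) & 1)
2. [and_true →] ((((~ b) ^ a) & 1) & 1)  →  (((~ b) ^ a) & 1)
3. [and_true →] (((~ b) ^ a) & 1)  →  ((~ b) ^ a);  cost 4 ≤ 4, done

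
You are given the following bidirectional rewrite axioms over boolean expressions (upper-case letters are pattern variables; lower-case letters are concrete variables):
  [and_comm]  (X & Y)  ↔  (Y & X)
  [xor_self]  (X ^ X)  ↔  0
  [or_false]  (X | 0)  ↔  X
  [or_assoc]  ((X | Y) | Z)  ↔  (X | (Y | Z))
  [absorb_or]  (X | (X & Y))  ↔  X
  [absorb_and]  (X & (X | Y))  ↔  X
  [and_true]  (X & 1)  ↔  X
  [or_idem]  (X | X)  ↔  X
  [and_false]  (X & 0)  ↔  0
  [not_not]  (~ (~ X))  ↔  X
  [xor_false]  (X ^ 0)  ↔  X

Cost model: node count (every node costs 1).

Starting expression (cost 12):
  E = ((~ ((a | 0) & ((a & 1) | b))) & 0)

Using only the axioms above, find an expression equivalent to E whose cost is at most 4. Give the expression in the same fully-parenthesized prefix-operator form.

1. [and_true →] (a & 1)  →  a;  E = ((~ ((a | 0) & (a | b))) & 0)
2. [or_false →] (a | 0)  →  a;  E = ((~ (a & (a | b))) & 0)
3. [absorb_and →] (a & (a | b))  →  a;  cost 4 ≤ 4, done

((~ a) & 0)   [cost 4]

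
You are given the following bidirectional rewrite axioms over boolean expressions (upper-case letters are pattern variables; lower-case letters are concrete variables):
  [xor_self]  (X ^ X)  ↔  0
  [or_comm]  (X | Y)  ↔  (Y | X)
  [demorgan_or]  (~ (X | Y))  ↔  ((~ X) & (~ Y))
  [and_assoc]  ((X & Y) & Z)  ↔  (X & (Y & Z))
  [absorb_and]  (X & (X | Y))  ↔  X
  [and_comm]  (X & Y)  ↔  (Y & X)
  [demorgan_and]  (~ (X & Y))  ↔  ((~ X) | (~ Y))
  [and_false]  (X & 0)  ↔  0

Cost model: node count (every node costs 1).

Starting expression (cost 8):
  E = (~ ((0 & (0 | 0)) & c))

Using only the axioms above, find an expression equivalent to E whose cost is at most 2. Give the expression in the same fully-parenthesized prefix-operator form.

(~ 0)   [cost 2]

step 1: and_comm (→) rewrites ((0 & (0 | 0)) & c) into (c & (0 & (0 | 0))), now (~ (c & (0 & (0 | 0))))
step 2: absorb_and (→) rewrites (0 & (0 | 0)) into 0, now (~ (c & 0))
step 3: and_false (→) rewrites (c & 0) into 0, reaching cost 2 (bound 2)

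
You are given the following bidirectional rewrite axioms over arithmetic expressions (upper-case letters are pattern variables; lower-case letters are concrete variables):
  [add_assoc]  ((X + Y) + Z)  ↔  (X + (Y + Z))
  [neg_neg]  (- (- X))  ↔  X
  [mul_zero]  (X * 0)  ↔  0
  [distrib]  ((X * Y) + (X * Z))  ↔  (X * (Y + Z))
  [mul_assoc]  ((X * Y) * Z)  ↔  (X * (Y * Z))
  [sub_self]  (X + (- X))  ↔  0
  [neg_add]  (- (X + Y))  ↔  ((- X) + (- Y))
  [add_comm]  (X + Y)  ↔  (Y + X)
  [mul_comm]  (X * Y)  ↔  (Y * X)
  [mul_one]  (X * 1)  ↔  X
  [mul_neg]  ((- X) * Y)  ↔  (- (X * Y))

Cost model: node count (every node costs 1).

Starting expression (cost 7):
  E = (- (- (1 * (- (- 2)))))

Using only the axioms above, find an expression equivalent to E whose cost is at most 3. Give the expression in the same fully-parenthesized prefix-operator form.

(1) (- (- 2))  =[neg_neg →]=  2    ⊢ (- (- (1 * 2)))
(2) (1 * 2)  =[mul_comm →]=  (2 * 1)    ⊢ (- (- (2 * 1)))
(3) (2 * 1)  =[mul_one →]=  2    ⊢ cost 3, within 3

(- (- 2))   [cost 3]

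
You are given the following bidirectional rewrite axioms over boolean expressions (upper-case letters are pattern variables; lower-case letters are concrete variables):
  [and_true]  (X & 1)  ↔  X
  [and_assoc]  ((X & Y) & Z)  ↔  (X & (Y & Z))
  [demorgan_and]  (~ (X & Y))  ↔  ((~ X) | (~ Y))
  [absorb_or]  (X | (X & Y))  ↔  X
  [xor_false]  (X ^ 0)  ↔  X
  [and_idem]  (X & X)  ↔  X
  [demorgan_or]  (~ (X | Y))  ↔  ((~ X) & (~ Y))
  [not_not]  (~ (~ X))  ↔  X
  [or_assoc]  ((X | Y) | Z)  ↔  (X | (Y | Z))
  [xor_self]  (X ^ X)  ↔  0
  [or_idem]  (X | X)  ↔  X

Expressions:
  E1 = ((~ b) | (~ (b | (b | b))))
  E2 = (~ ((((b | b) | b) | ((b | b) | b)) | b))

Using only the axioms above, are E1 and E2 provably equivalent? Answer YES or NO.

YES

step 1: or_idem (→) rewrites (b | b) into b, now ((~ b) | (~ (b | b)))
step 2: or_idem (→) rewrites (b | b) into b, now ((~ b) | (~ b))
step 3: or_idem (→) rewrites ((~ b) | (~ b)) into (~ b)
step 4: or_idem (←) rewrites b into (b | b), now (~ (b | b))
step 5: or_idem (←) rewrites b into (b | b), now (~ ((b | b) | b))
step 6: or_idem (←) rewrites b into (b | b), now (~ (((b | b) | b) | b))
step 7: or_idem (←) rewrites ((b | b) | b) into (((b | b) | b) | ((b | b) | b)), which is E2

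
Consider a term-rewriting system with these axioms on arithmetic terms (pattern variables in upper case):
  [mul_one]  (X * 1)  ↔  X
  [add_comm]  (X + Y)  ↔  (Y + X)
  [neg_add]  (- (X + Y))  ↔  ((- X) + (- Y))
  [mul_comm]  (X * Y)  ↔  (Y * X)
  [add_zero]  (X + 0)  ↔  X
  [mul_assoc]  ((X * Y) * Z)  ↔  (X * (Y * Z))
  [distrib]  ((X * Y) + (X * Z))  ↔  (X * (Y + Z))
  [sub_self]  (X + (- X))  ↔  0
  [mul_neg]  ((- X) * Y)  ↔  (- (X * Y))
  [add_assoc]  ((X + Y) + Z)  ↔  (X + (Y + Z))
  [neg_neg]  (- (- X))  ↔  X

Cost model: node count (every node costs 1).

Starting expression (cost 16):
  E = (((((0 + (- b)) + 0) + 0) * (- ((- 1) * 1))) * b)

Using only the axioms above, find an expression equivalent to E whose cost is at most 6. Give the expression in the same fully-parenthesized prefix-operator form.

(((- b) * 1) * b)   [cost 6]

(1) ((0 + (- b)) + 0)  =[add_zero →]=  (0 + (- b))    ⊢ ((((0 + (- b)) + 0) * (- ((- 1) * 1))) * b)
(2) ((- 1) * 1)  =[mul_one →]=  (- 1)    ⊢ ((((0 + (- b)) + 0) * (- (- 1))) * b)
(3) ((0 + (- b)) + 0)  =[add_zero →]=  (0 + (- b))    ⊢ (((0 + (- b)) * (- (- 1))) * b)
(4) (- (- 1))  =[neg_neg →]=  1    ⊢ (((0 + (- b)) * 1) * b)
(5) (0 + (- b))  =[add_comm →]=  ((- b) + 0)    ⊢ ((((- b) + 0) * 1) * b)
(6) ((- b) + 0)  =[add_zero →]=  (- b)    ⊢ cost 6, within 6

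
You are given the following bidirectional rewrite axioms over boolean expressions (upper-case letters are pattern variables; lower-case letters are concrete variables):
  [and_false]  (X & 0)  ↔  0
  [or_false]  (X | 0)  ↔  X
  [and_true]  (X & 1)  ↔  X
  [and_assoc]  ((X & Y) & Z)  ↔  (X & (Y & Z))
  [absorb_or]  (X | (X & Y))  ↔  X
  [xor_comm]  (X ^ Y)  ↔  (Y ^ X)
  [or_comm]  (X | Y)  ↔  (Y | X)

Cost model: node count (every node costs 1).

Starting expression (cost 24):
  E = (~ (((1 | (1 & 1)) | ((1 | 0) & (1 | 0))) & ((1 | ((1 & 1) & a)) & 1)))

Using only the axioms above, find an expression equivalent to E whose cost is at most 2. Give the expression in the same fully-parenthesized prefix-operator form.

(~ 1)   [cost 2]

(1) (1 & 1)  =[and_true →]=  1    ⊢ (~ (((1 | (1 & 1)) | ((1 | 0) & (1 | 0))) & ((1 | (1 & a)) & 1)))
(2) ((1 | (1 & a)) & 1)  =[and_true →]=  (1 | (1 & a))    ⊢ (~ (((1 | (1 & 1)) | ((1 | 0) & (1 | 0))) & (1 | (1 & a))))
(3) (1 | 0)  =[or_false →]=  1    ⊢ (~ (((1 | (1 & 1)) | (1 & (1 | 0))) & (1 | (1 & a))))
(4) (1 | (1 & 1))  =[absorb_or →]=  1    ⊢ (~ ((1 | (1 & (1 | 0))) & (1 | (1 & a))))
(5) (1 | 0)  =[or_false →]=  1    ⊢ (~ ((1 | (1 & 1)) & (1 | (1 & a))))
(6) (1 | (1 & a))  =[absorb_or →]=  1    ⊢ (~ ((1 | (1 & 1)) & 1))
(7) ((1 | (1 & 1)) & 1)  =[and_true →]=  (1 | (1 & 1))    ⊢ (~ (1 | (1 & 1)))
(8) (1 | (1 & 1))  =[absorb_or →]=  1    ⊢ cost 2, within 2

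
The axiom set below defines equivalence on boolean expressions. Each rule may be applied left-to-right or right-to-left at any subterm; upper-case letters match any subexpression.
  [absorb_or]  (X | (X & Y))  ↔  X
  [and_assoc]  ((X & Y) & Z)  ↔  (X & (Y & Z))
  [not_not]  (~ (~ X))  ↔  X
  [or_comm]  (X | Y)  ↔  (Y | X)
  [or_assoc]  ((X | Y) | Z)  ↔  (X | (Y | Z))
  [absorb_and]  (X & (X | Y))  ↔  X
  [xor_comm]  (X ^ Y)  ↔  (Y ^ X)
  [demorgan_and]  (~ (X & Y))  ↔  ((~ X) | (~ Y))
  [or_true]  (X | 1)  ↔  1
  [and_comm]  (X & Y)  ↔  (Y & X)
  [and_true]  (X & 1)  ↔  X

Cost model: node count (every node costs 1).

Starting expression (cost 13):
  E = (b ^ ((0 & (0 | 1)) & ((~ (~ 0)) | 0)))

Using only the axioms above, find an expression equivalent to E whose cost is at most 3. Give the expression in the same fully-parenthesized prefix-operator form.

(b ^ 0)   [cost 3]

1. [not_not →] (~ (~ 0))  →  0;  E = (b ^ ((0 & (0 | 1)) & (0 | 0)))
2. [absorb_and →] (0 & (0 | 1))  →  0;  E = (b ^ (0 & (0 | 0)))
3. [absorb_and →] (0 & (0 | 0))  →  0;  cost 3 ≤ 3, done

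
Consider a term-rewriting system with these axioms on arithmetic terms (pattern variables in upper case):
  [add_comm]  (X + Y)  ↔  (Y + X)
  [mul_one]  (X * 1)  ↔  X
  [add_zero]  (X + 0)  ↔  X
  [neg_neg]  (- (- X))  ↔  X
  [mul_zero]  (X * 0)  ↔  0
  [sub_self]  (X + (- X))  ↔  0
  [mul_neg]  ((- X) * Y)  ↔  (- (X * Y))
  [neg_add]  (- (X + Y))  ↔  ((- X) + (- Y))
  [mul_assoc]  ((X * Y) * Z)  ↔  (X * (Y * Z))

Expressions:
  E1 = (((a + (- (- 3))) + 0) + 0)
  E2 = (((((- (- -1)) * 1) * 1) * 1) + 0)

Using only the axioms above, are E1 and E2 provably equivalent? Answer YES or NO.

NO

The axioms are sound identities: if E1 ↔* E2 then E1 and E2 evaluate identically under any assignment.
Under a=0: E1 evaluates to 3, E2 to -1. Distinct ⇒ no rewrite sequence connects them.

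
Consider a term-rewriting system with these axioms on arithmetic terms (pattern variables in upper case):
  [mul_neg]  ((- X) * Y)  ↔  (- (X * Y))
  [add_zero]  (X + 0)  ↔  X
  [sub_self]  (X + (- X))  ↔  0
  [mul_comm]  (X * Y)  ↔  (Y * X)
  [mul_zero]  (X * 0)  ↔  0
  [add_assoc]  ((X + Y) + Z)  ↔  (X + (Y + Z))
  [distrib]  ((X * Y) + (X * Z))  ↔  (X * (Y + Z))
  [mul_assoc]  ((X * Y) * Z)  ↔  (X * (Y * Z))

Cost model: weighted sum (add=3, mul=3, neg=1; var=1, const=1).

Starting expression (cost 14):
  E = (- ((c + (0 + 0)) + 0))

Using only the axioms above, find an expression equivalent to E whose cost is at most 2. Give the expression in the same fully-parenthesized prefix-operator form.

(- c)   [cost 2]

1. [add_zero →] (0 + 0)  →  0;  E = (- ((c + 0) + 0))
2. [add_zero →] (c + 0)  →  c;  E = (- (c + 0))
3. [add_zero →] (c + 0)  →  c;  cost 2 ≤ 2, done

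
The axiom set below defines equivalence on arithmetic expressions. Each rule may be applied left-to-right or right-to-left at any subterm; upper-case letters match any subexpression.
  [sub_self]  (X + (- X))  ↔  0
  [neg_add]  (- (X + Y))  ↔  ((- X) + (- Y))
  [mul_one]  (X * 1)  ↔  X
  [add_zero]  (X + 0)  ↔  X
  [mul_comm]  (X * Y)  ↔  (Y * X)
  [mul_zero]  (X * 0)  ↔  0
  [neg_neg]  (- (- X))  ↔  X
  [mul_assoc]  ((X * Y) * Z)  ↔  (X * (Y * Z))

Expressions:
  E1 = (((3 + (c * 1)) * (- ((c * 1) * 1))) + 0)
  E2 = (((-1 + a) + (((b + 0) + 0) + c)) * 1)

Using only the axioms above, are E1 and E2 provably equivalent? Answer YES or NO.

Every axiom is a valid identity, so a rewrite proof would force E1 and E2 to agree under every assignment.
At a=0, b=0, c=0: E1 = 0 but E2 = -1; they differ, so no derivation exists.

NO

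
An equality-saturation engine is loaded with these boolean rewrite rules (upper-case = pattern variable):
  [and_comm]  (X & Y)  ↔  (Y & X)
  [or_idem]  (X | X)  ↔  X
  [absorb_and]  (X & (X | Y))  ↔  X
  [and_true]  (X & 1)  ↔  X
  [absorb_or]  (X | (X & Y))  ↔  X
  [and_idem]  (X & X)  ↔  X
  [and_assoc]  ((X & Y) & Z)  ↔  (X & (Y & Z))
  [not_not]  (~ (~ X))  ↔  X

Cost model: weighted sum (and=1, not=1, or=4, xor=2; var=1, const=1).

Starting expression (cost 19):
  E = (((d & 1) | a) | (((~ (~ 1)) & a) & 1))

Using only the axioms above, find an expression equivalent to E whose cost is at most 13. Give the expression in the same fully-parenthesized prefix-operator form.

((d | a) | (1 & a))   [cost 13]

step 1: not_not (→) rewrites (~ (~ 1)) into 1, now (((d & 1) | a) | ((1 & a) & 1))
step 2: and_true (→) rewrites ((1 & a) & 1) into (1 & a), now (((d & 1) | a) | (1 & a))
step 3: and_true (→) rewrites (d & 1) into d, reaching cost 13 (bound 13)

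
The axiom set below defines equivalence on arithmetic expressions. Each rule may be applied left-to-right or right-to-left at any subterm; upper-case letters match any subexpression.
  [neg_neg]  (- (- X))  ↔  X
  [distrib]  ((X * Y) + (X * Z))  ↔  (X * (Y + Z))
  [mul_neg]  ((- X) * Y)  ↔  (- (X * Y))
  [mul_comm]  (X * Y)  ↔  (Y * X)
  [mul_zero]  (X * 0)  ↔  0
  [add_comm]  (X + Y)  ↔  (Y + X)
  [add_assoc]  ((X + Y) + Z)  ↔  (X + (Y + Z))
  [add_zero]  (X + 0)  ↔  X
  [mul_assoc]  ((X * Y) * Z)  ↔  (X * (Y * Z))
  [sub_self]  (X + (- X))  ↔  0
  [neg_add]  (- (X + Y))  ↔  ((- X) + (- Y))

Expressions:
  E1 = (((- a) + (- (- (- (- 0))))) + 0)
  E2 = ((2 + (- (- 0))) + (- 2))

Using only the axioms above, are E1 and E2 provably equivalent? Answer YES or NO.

NO

The axioms are sound identities: if E1 ↔* E2 then E1 and E2 evaluate identically under any assignment.
Under a=1: E1 evaluates to -1, E2 to 0. Distinct ⇒ no rewrite sequence connects them.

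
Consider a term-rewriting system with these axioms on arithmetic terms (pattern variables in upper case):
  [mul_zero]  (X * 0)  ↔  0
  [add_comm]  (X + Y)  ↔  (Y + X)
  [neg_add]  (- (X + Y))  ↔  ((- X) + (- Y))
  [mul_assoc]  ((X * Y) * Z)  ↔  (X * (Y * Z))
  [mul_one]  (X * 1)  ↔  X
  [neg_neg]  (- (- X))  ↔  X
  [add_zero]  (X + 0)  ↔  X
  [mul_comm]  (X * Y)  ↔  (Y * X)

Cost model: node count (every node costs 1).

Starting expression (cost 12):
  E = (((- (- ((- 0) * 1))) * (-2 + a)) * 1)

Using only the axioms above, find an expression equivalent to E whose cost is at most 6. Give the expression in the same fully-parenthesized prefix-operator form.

step 1: mul_one (→) rewrites ((- 0) * 1) into (- 0), now (((- (- (- 0))) * (-2 + a)) * 1)
step 2: mul_one (→) rewrites (((- (- (- 0))) * (-2 + a)) * 1) into ((- (- (- 0))) * (-2 + a))
step 3: neg_neg (→) rewrites (- (- (- 0))) into (- 0), reaching cost 6 (bound 6)

((- 0) * (-2 + a))   [cost 6]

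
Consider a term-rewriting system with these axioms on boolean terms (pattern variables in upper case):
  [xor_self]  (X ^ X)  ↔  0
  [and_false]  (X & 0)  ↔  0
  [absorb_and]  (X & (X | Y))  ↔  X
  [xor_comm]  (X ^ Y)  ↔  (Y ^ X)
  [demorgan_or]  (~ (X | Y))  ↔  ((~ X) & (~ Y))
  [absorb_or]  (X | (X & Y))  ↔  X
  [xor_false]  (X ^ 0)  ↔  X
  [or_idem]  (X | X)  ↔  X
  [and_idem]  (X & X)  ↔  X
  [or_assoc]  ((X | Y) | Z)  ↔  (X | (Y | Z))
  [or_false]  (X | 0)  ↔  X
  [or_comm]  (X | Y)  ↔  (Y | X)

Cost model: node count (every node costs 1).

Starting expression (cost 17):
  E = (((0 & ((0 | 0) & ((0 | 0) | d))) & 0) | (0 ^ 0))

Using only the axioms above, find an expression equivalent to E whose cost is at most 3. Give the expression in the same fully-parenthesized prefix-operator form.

(0 | 0)   [cost 3]

(1) ((0 | 0) & ((0 | 0) | d))  =[absorb_and →]=  (0 | 0)    ⊢ (((0 & (0 | 0)) & 0) | (0 ^ 0))
(2) (0 | 0)  =[or_idem →]=  0    ⊢ (((0 & 0) & 0) | (0 ^ 0))
(3) (0 & 0)  =[and_idem →]=  0    ⊢ ((0 & 0) | (0 ^ 0))
(4) (0 & 0)  =[and_idem →]=  0    ⊢ (0 | (0 ^ 0))
(5) (0 ^ 0)  =[xor_false →]=  0    ⊢ cost 3, within 3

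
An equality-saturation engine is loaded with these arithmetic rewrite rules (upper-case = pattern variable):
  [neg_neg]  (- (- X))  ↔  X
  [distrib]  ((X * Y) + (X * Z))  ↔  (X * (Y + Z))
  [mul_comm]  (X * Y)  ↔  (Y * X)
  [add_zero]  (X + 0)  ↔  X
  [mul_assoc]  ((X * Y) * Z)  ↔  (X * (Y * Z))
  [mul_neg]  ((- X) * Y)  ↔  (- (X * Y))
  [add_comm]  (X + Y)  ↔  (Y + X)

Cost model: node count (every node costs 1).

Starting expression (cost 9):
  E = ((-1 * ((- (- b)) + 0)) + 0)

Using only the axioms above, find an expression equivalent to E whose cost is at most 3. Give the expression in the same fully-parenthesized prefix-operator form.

(-1 * b)   [cost 3]

(1) ((-1 * ((- (- b)) + 0)) + 0)  =[add_zero →]=  (-1 * ((- (- b)) + 0))
(2) (- (- b))  =[neg_neg →]=  b    ⊢ (-1 * (b + 0))
(3) (b + 0)  =[add_zero →]=  b    ⊢ cost 3, within 3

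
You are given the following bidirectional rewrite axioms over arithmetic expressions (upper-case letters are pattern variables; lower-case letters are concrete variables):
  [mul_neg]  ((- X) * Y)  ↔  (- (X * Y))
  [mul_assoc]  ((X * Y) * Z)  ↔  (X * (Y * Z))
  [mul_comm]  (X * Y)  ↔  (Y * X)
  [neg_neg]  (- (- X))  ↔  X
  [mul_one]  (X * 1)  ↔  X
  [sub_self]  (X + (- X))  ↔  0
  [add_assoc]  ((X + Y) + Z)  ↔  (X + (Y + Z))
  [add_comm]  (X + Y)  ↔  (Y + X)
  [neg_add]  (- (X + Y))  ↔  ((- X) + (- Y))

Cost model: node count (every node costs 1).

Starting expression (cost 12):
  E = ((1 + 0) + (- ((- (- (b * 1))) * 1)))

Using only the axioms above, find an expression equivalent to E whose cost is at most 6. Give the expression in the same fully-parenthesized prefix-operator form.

((1 + 0) + (- b))   [cost 6]

(1) (- (- (b * 1)))  =[neg_neg →]=  (b * 1)    ⊢ ((1 + 0) + (- ((b * 1) * 1)))
(2) ((b * 1) * 1)  =[mul_one →]=  (b * 1)    ⊢ ((1 + 0) + (- (b * 1)))
(3) (b * 1)  =[mul_one →]=  b    ⊢ cost 6, within 6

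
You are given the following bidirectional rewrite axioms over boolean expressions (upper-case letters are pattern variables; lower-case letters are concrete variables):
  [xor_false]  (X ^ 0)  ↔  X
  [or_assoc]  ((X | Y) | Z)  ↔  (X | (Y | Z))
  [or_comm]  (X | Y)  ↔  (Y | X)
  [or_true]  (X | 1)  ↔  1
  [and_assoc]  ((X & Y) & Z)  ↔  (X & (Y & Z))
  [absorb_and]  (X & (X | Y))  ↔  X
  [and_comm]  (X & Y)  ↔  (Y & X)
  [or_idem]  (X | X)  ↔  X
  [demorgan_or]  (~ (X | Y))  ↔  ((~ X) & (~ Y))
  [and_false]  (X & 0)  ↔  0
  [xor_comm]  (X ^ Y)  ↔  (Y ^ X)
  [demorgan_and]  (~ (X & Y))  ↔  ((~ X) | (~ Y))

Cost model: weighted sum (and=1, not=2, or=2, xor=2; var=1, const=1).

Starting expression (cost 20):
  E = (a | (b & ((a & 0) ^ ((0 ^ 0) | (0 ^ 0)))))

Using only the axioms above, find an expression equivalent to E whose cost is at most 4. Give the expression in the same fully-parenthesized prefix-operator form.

(1) ((0 ^ 0) | (0 ^ 0))  =[or_idem →]=  (0 ^ 0)    ⊢ (a | (b & ((a & 0) ^ (0 ^ 0))))
(2) (0 ^ 0)  =[xor_false →]=  0    ⊢ (a | (b & ((a & 0) ^ 0)))
(3) ((a & 0) ^ 0)  =[xor_comm →]=  (0 ^ (a & 0))    ⊢ (a | (b & (0 ^ (a & 0))))
(4) (a | (b & (0 ^ (a & 0))))  =[or_comm →]=  ((b & (0 ^ (a & 0))) | a)
(5) (a & 0)  =[and_false →]=  0    ⊢ ((b & (0 ^ 0)) | a)
(6) (0 ^ 0)  =[xor_false →]=  0    ⊢ ((b & 0) | a)
(7) (b & 0)  =[and_false →]=  0    ⊢ cost 4, within 4

(0 | a)   [cost 4]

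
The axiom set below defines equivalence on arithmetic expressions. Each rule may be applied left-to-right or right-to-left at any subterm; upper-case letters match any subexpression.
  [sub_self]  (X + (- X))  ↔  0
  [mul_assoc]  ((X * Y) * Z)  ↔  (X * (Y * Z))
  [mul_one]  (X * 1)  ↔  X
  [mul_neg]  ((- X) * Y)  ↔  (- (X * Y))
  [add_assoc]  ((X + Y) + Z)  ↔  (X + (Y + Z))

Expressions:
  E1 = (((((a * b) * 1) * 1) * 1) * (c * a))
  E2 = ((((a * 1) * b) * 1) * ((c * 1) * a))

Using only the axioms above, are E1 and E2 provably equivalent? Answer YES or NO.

step 1: mul_one (→) rewrites (((a * b) * 1) * 1) into ((a * b) * 1), now ((((a * b) * 1) * 1) * (c * a))
step 2: mul_one (→) rewrites (((a * b) * 1) * 1) into ((a * b) * 1), now (((a * b) * 1) * (c * a))
step 3: mul_one (←) rewrites a into (a * 1), now ((((a * 1) * b) * 1) * (c * a))
step 4: mul_one (←) rewrites c into (c * 1), which is E2

YES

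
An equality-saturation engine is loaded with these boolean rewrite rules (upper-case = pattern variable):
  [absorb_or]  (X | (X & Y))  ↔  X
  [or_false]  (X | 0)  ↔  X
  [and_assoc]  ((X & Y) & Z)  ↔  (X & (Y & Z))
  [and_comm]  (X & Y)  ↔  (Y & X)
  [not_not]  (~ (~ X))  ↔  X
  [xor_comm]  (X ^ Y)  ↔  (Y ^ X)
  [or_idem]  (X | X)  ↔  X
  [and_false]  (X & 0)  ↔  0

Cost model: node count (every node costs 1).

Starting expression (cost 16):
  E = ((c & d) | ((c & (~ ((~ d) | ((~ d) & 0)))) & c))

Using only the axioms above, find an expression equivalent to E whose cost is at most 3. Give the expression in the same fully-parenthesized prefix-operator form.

(c & d)   [cost 3]

1. [absorb_or →] ((~ d) | ((~ d) & 0))  →  (~ d);  E = ((c & d) | ((c & (~ (~ d))) & c))
2. [not_not →] (~ (~ d))  →  d;  E = ((c & d) | ((c & d) & c))
3. [absorb_or →] ((c & d) | ((c & d) & c))  →  (c & d);  cost 3 ≤ 3, done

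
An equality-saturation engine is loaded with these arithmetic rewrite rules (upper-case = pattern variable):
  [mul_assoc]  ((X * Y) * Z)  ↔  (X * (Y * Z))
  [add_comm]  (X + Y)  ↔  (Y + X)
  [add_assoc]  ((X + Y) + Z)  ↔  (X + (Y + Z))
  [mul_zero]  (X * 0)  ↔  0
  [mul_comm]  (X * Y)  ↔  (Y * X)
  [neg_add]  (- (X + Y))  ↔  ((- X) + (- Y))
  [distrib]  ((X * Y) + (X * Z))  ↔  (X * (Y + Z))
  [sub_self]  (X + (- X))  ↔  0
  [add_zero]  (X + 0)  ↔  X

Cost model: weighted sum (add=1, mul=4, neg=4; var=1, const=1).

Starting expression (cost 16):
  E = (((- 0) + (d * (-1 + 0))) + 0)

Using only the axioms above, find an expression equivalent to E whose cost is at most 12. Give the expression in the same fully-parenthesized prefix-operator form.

((- 0) + (-1 * d))   [cost 12]

1. [mul_comm →] (d * (-1 + 0))  →  ((-1 + 0) * d);  E = (((- 0) + ((-1 + 0) * d)) + 0)
2. [add_zero →] (((- 0) + ((-1 + 0) * d)) + 0)  →  ((- 0) + ((-1 + 0) * d))
3. [add_zero →] (-1 + 0)  →  -1;  cost 12 ≤ 12, done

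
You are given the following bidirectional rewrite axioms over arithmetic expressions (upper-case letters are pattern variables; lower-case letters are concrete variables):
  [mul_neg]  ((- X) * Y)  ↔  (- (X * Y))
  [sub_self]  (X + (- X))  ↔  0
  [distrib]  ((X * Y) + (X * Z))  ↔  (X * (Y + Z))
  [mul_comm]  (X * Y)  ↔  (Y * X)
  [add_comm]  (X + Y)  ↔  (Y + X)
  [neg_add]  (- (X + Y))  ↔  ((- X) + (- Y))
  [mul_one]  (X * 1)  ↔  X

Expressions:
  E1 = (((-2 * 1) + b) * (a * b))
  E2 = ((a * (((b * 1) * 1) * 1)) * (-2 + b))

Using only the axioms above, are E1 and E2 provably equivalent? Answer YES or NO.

(1) (-2 * 1)  =[mul_one →]=  -2    ⊢ ((-2 + b) * (a * b))
(2) ((-2 + b) * (a * b))  =[mul_comm →]=  ((a * b) * (-2 + b))
(3) b  =[mul_one ←]=  (b * 1)    ⊢ ((a * (b * 1)) * (-2 + b))
(4) (b * 1)  =[mul_one ←]=  ((b * 1) * 1)    ⊢ ((a * ((b * 1) * 1)) * (-2 + b))
(5) (b * 1)  =[mul_one ←]=  ((b * 1) * 1)    ⊢ E2

YES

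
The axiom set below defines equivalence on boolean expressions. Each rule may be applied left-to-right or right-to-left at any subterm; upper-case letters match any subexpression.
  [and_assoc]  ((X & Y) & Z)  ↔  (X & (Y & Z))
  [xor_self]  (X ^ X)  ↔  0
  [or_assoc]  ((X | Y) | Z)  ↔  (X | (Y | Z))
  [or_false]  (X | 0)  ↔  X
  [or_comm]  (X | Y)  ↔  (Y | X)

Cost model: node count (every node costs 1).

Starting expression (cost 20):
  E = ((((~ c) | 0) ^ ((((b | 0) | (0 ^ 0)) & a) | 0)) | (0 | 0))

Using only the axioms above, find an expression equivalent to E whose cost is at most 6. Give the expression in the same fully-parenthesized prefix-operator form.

step 1: or_false (→) rewrites ((((b | 0) | (0 ^ 0)) & a) | 0) into (((b | 0) | (0 ^ 0)) & a), now ((((~ c) | 0) ^ (((b | 0) | (0 ^ 0)) & a)) | (0 | 0))
step 2: or_false (→) rewrites (0 | 0) into 0, now ((((~ c) | 0) ^ (((b | 0) | (0 ^ 0)) & a)) | 0)
step 3: xor_self (→) rewrites (0 ^ 0) into 0, now ((((~ c) | 0) ^ (((b | 0) | 0) & a)) | 0)
step 4: or_false (→) rewrites ((((~ c) | 0) ^ (((b | 0) | 0) & a)) | 0) into (((~ c) | 0) ^ (((b | 0) | 0) & a))
step 5: or_false (→) rewrites ((~ c) | 0) into (~ c), now ((~ c) ^ (((b | 0) | 0) & a))
step 6: or_false (→) rewrites ((b | 0) | 0) into (b | 0), now ((~ c) ^ ((b | 0) & a))
step 7: or_false (→) rewrites (b | 0) into b, reaching cost 6 (bound 6)

((~ c) ^ (b & a))   [cost 6]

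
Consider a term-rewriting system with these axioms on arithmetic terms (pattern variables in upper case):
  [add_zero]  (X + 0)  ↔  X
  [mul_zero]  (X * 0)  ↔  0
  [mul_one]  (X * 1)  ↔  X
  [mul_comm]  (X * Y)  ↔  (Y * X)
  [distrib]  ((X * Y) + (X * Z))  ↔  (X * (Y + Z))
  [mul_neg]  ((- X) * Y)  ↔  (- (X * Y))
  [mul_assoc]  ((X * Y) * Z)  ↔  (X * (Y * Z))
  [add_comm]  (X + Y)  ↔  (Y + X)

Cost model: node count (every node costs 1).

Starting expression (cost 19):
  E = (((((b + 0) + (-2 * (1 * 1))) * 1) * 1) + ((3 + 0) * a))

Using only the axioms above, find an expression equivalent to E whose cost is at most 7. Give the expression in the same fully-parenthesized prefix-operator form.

step 1: mul_one (→) rewrites (((b + 0) + (-2 * (1 * 1))) * 1) into ((b + 0) + (-2 * (1 * 1))), now ((((b + 0) + (-2 * (1 * 1))) * 1) + ((3 + 0) * a))
step 2: mul_one (→) rewrites (1 * 1) into 1, now ((((b + 0) + (-2 * 1)) * 1) + ((3 + 0) * a))
step 3: add_zero (→) rewrites (b + 0) into b, now (((b + (-2 * 1)) * 1) + ((3 + 0) * a))
step 4: mul_one (→) rewrites ((b + (-2 * 1)) * 1) into (b + (-2 * 1)), now ((b + (-2 * 1)) + ((3 + 0) * a))
step 5: add_zero (→) rewrites (3 + 0) into 3, now ((b + (-2 * 1)) + (3 * a))
step 6: mul_one (→) rewrites (-2 * 1) into -2, reaching cost 7 (bound 7)

((b + -2) + (3 * a))   [cost 7]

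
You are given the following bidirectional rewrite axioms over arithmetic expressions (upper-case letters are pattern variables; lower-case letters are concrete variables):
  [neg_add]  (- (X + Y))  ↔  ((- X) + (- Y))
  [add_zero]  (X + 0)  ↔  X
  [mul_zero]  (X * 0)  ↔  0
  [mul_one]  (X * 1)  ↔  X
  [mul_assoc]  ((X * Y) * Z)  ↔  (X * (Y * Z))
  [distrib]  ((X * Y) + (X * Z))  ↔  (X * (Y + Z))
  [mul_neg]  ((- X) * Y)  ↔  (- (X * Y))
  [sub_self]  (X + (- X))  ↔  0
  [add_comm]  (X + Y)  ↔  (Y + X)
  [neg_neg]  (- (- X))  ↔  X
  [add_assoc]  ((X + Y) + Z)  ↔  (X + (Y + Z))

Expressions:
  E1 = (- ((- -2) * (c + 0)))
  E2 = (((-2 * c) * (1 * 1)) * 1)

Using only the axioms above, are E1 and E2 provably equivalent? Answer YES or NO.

step 1: add_zero (→) rewrites (c + 0) into c, now (- ((- -2) * c))
step 2: mul_neg (→) rewrites ((- -2) * c) into (- (-2 * c)), now (- (- (-2 * c)))
step 3: neg_neg (→) rewrites (- (- (-2 * c))) into (-2 * c)
step 4: mul_one (←) rewrites (-2 * c) into ((-2 * c) * 1)
step 5: mul_one (←) rewrites ((-2 * c) * 1) into (((-2 * c) * 1) * 1)
step 6: mul_one (←) rewrites 1 into (1 * 1), which is E2

YES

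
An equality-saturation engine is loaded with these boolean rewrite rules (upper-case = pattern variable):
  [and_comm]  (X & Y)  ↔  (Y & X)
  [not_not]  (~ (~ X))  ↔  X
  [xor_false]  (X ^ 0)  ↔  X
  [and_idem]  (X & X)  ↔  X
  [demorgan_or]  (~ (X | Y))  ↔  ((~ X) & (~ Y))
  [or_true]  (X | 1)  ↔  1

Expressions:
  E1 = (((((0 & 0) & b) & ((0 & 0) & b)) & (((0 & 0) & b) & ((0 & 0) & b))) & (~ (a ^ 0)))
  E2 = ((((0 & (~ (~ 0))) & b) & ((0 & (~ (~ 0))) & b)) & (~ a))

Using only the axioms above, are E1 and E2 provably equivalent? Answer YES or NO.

YES

1. [and_idem →] ((((0 & 0) & b) & ((0 & 0) & b)) & (((0 & 0) & b) & ((0 & 0) & b)))  →  (((0 & 0) & b) & ((0 & 0) & b));  E1 = ((((0 & 0) & b) & ((0 & 0) & b)) & (~ (a ^ 0)))
2. [xor_false →] (a ^ 0)  →  a;  E1 = ((((0 & 0) & b) & ((0 & 0) & b)) & (~ a))
3. [and_idem →] (((0 & 0) & b) & ((0 & 0) & b))  →  ((0 & 0) & b);  E1 = (((0 & 0) & b) & (~ a))
4. [not_not ←] 0  →  (~ (~ 0));  E1 = (((0 & (~ (~ 0))) & b) & (~ a))
5. [and_idem ←] ((0 & (~ (~ 0))) & b)  →  (((0 & (~ (~ 0))) & b) & ((0 & (~ (~ 0))) & b));  this is E2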